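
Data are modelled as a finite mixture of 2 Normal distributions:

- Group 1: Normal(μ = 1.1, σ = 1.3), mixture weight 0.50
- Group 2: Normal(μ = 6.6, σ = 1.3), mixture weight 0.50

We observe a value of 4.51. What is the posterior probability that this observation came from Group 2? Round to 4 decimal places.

Posterior ∝ prior × likelihood, so P(k | x) ∝ w_k f_k(x); normalise over all components.
Normal densities:
  p_1 = (1/(1.3·√(2π)))·exp(−(4.51−1.1)²/(2·1.3²)) = 0.306879·exp(-3.44027) = 0.00983735
  p_2 = (1/(1.3·√(2π)))·exp(−(4.51−6.6)²/(2·1.3²)) = 0.306879·exp(-1.29234) = 0.0842775
Prior × likelihood for each component:
  w_1·p_1 = 0.50 × 0.00983735 = 0.00491867
  w_2·p_2 = 0.50 × 0.0842775 = 0.0421388
Marginal: 0.00491867 + 0.0421388 = 0.0470574
Responsibility of Group 2: 0.0421388 / 0.0470574 ≈ 0.8955

0.8955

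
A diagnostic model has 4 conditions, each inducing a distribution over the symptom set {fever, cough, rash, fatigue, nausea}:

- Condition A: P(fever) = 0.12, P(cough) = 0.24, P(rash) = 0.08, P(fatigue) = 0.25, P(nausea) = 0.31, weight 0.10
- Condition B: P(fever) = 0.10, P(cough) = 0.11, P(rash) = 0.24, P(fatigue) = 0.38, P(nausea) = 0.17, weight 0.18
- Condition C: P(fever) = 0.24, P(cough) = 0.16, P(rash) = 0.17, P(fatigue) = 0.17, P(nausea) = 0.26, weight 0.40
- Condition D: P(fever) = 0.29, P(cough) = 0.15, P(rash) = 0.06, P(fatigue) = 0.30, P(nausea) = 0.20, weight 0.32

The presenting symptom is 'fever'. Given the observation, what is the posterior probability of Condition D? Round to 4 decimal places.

0.4241

The responsibility of component k is w_k f_k(x) divided by Σ_j w_j f_j(x).
Evaluate each component's likelihood at the observed value:
  p_A = P(fever | comp) = 0.12
  p_B = P(fever | comp) = 0.10
  p_C = P(fever | comp) = 0.24
  p_D = P(fever | comp) = 0.29
Prior × likelihood for each component:
  w_A·p_A = 0.10 × 0.12 = 0.012
  w_B·p_B = 0.18 × 0.1 = 0.018
  w_C·p_C = 0.40 × 0.24 = 0.096
  w_D·p_D = 0.32 × 0.29 = 0.0928
Evidence: 0.012 + 0.018 + 0.096 + 0.0928 = 0.2188
Responsibility of Condition D: 0.0928 / 0.2188 ≈ 0.4241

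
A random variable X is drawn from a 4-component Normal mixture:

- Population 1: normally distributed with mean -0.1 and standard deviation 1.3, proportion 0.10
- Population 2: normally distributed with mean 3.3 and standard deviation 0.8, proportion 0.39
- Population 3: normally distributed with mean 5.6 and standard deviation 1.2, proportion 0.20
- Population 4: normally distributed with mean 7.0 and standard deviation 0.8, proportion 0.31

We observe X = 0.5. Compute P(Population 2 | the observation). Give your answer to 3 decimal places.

Apply Bayes' rule: the posterior for each component is proportional to its prior times its likelihood at x.
Evaluate each component's likelihood at the observed value:
  f_1 = 0.275874
  f_2 = 0.00109085
  f_3 = 3.97655e-05
  f_4 = 2.3052e-15
Multiply by the mixture weights:
  w_1·f_1 = 0.10 × 0.275874 = 0.0275874
  w_2·f_2 = 0.39 × 0.00109085 = 0.000425433
  w_3·f_3 = 0.20 × 3.97655e-05 = 7.95311e-06
  w_4·f_4 = 0.31 × 2.3052e-15 = 7.14613e-16
Sum: 0.0275874 + 0.000425433 + 7.95311e-06 + 7.14613e-16 = 0.0280208
Responsibility of Population 2: 0.000425433 / 0.0280208 ≈ 0.015

0.015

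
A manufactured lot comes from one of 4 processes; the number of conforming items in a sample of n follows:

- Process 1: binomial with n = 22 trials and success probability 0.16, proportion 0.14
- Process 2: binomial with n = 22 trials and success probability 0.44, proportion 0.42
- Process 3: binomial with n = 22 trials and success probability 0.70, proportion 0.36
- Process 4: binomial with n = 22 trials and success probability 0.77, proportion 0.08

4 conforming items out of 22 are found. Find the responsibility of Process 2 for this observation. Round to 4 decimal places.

P(component k | x) = w_k·f_k(x) / marginal(x), where marginal(x) = Σ_j w_j·f_j(x).
Binomial probabilities:
  p_1 = C(22,4)·0.16^4·0.84^18 = 7315·0.00065536·0.0433538 = 0.207836
  p_2 = C(22,4)·0.44^4·0.56^18 = 7315·0.037481·2.93349e-05 = 0.00804284
  p_3 = C(22,4)·0.70^4·0.30^18 = 7315·0.2401·3.8742e-10 = 6.80439e-07
  p_4 = C(22,4)·0.77^4·0.23^18 = 7315·0.35153·3.24415e-12 = 8.34216e-09
Prior × likelihood for each component:
  w_1·p_1 = 0.14 × 0.207836 = 0.0290971
  w_2·p_2 = 0.42 × 0.00804284 = 0.00337799
  w_3·p_3 = 0.36 × 6.80439e-07 = 2.44958e-07
  w_4·p_4 = 0.08 × 8.34216e-09 = 6.67372e-10
Normaliser: 0.0290971 + 0.00337799 + 2.44958e-07 + 6.67372e-10 = 0.0324753
P(Process 2 | data) ≈ 0.1040

0.1040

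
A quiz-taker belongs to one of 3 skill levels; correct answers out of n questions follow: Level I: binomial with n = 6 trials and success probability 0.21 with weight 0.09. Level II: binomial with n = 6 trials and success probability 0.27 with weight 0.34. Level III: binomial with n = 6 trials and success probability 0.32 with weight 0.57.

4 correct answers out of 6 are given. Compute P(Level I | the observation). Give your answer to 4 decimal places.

The responsibility of component k is P(Z=k) f_k(x) divided by Σ_j P(Z=j) f_j(x).
Binomial probabilities:
  L_I = C(6,4)·0.21^4·0.79^2 = 15·0.00194481·0.6241 = 0.0182063
  L_II = C(6,4)·0.27^4·0.73^2 = 15·0.00531441·0.5329 = 0.0424807
  L_III = C(6,4)·0.32^4·0.68^2 = 15·0.0104858·0.4624 = 0.0727292
Weight by the priors:
  P(Z=I)·L_I = 0.09 × 0.0182063 = 0.00163857
  P(Z=II)·L_II = 0.34 × 0.0424807 = 0.0144435
  P(Z=III)·L_III = 0.57 × 0.0727292 = 0.0414557
Marginal: 0.00163857 + 0.0144435 + 0.0414557 = 0.0575377
P(Level I | x) = 0.00163857 / 0.0575377 ≈ 0.0285

0.0285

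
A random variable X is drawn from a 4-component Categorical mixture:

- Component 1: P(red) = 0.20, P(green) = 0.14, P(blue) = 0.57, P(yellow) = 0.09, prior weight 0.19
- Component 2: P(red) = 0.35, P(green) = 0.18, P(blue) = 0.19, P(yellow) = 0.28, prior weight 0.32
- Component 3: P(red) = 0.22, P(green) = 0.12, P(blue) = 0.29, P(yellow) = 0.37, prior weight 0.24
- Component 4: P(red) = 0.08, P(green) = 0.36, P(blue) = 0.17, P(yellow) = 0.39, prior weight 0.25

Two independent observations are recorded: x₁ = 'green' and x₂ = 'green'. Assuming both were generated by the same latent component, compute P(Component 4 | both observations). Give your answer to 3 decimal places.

P(component k | x) = w_k·f_k(x) / marginal(x), where marginal(x) = Σ_j w_j·f_j(x).
Since both observations come from the same component, the likelihood for component k is f_k(x₁)·f_k(x₂).
  L_1 = [P(green | comp) = 0.14] × [0.14] = 0.0196
  L_2 = [P(green | comp) = 0.18] × [0.18] = 0.0324
  L_3 = [P(green | comp) = 0.12] × [0.12] = 0.0144
  L_4 = [P(green | comp) = 0.36] × [0.36] = 0.1296
Prior × likelihood for each component:
  w_1·L_1 = 0.19 × 0.0196 = 0.003724
  w_2·L_2 = 0.32 × 0.0324 = 0.010368
  w_3·L_3 = 0.24 × 0.0144 = 0.003456
  w_4·L_4 = 0.25 × 0.1296 = 0.0324
Sum: 0.003724 + 0.010368 + 0.003456 + 0.0324 = 0.049948
So the posterior for Component 4 is 0.0324 / 0.049948 ≈ 0.649.

0.649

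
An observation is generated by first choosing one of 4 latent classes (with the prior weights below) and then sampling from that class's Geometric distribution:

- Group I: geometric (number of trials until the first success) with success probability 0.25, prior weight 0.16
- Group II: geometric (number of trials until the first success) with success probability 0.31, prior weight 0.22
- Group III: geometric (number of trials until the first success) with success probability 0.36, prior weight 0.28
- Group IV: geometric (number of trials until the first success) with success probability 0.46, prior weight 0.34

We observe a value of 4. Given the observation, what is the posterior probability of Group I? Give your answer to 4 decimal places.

0.1868

P(component k | x) = π_k·f_k(x) / marginal(x), where marginal(x) = Σ_j π_j·f_j(x).
Geometric probabilities:
  f_I = 0.105469
  f_II = 0.101838
  f_III = 0.0943718
  f_IV = 0.0724334
Prior × likelihood for each component:
  π_I·f_I = 0.16 × 0.105469 = 0.016875
  π_II·f_II = 0.22 × 0.101838 = 0.0224043
  π_III·f_III = 0.28 × 0.0943718 = 0.0264241
  π_IV·f_IV = 0.34 × 0.0724334 = 0.0246274
Sum: 0.016875 + 0.0224043 + 0.0264241 + 0.0246274 = 0.0903308
P(Group I | 4) ≈ 0.1868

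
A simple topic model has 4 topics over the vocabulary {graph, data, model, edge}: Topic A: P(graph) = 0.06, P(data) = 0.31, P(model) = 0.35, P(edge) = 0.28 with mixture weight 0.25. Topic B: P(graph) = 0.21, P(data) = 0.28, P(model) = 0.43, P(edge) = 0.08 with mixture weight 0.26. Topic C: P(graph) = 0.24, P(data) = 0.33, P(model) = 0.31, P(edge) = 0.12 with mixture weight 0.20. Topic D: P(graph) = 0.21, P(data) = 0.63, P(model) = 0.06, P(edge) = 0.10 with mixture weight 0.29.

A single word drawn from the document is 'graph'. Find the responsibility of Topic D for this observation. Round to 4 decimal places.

By Bayes' theorem, P(k | x) = P(Z=k) f_k(x) / Σ_j P(Z=j) f_j(x).
Categorical probabilities:
  L_A = P(graph | comp) = 0.06
  L_B = P(graph | comp) = 0.21
  L_C = P(graph | comp) = 0.24
  L_D = P(graph | comp) = 0.21
Unnormalised posteriors:
  P(Z=A)·L_A = 0.25 × 0.06 = 0.015
  P(Z=B)·L_B = 0.26 × 0.21 = 0.0546
  P(Z=C)·L_C = 0.20 × 0.24 = 0.048
  P(Z=D)·L_D = 0.29 × 0.21 = 0.0609
Sum: 0.015 + 0.0546 + 0.048 + 0.0609 = 0.1785
P(Topic D | x) ≈ 0.3412

0.3412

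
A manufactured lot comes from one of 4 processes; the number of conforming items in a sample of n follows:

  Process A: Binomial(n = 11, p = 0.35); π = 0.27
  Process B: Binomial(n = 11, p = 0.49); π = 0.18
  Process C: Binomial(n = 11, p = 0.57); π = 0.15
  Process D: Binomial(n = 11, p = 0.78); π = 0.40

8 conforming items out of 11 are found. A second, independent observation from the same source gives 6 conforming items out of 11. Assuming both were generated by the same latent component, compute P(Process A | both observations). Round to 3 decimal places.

P(component k | x) = w_k·f_k(x) / marginal(x), where marginal(x) = Σ_j w_j·f_j(x).
Since both observations come from the same component, the likelihood for component k is f_k(x₁)·f_k(x₂).
  f_A = [C(11,8)·0.35^8·0.65^3 = 165·0.000225188·0.274625 = 0.010204] × [0.098541] = 0.00100551
  f_B = [C(11,8)·0.49^8·0.51^3 = 165·0.00332329·0.132651 = 0.0727383] × [0.220632] = 0.0160484
  f_C = [C(11,8)·0.57^8·0.43^3 = 165·0.0111429·0.079507 = 0.14618] × [0.232934] = 0.0340503
  f_D = [C(11,8)·0.78^8·0.22^3 = 165·0.137011·0.010648 = 0.240718] × [0.0536195] = 0.0129072
Prior × likelihood for each component:
  w_A·f_A = 0.27 × 0.00100551 = 0.000271487
  w_B·f_B = 0.18 × 0.0160484 = 0.00288872
  w_C·f_C = 0.15 × 0.0340503 = 0.00510755
  w_D·f_D = 0.40 × 0.0129072 = 0.00516288
Marginal: 0.000271487 + 0.00288872 + 0.00510755 + 0.00516288 = 0.0134306
P(Process A | x₁,x₂) = 0.000271487 / 0.0134306 ≈ 0.020

0.020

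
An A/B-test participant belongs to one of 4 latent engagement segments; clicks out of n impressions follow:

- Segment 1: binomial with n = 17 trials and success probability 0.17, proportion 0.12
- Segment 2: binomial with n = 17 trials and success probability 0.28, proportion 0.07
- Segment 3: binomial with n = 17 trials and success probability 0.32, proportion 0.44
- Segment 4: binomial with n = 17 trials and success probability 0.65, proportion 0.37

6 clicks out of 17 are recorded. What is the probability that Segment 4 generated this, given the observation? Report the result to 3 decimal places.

0.032

P(component k | x) = π_k·f_k(x) / marginal(x), where marginal(x) = Σ_j π_j·f_j(x).
Binomial probabilities:
  L_1 = 0.0384709
  L_2 = 0.160763
  L_3 = 0.19102
  L_4 = 0.00901175
Prior × likelihood for each component:
  π_1·L_1 = 0.12 × 0.0384709 = 0.00461651
  π_2·L_2 = 0.07 × 0.160763 = 0.0112534
  π_3·L_3 = 0.44 × 0.19102 = 0.0840487
  π_4·L_4 = 0.37 × 0.00901175 = 0.00333435
Denominator: 0.00461651 + 0.0112534 + 0.0840487 + 0.00333435 = 0.103253
So the posterior for Segment 4 is 0.00333435 / 0.103253 ≈ 0.032.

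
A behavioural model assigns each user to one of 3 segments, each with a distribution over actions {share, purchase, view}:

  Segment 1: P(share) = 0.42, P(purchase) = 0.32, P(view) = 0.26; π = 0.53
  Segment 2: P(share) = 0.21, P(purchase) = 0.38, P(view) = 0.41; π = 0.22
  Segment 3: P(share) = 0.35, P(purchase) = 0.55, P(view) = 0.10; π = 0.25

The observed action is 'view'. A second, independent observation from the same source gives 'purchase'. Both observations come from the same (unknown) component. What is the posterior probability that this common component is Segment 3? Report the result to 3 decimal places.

P(component k | x) = P(Z=k)·f_k(x) / marginal(x), where marginal(x) = Σ_j P(Z=j)·f_j(x).
Since both observations come from the same component, the likelihood for component k is f_k(x₁)·f_k(x₂).
  f_1 = [P(view | comp) = 0.26] × [0.32] = 0.0832
  f_2 = [P(view | comp) = 0.41] × [0.38] = 0.1558
  f_3 = [P(view | comp) = 0.10] × [0.55] = 0.055
Multiply by the mixture weights:
  P(Z=1)·f_1 = 0.53 × 0.0832 = 0.044096
  P(Z=2)·f_2 = 0.22 × 0.1558 = 0.034276
  P(Z=3)·f_3 = 0.25 × 0.055 = 0.01375
Denominator: 0.044096 + 0.034276 + 0.01375 = 0.092122
Responsibility of Segment 3: 0.01375 / 0.092122 ≈ 0.149

0.149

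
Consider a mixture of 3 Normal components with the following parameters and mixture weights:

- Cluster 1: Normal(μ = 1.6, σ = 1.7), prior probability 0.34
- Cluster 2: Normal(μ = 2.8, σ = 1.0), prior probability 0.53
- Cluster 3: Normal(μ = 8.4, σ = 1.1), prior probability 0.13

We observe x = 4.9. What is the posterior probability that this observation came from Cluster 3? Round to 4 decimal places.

By Bayes' theorem, P(k | x) = w_k f_k(x) / Σ_j w_j f_j(x).
Component likelihoods at x = 4.9:
  p_1 = 0.0356627
  p_2 = 0.0439836
  p_3 = 0.00229681
Weight by the priors:
  w_1·p_1 = 0.34 × 0.0356627 = 0.0121253
  w_2·p_2 = 0.53 × 0.0439836 = 0.0233113
  w_3·p_3 = 0.13 × 0.00229681 = 0.000298586
Denominator: 0.0121253 + 0.0233113 + 0.000298586 = 0.0357352
So the posterior for Cluster 3 is 0.000298586 / 0.0357352 ≈ 0.0084.

0.0084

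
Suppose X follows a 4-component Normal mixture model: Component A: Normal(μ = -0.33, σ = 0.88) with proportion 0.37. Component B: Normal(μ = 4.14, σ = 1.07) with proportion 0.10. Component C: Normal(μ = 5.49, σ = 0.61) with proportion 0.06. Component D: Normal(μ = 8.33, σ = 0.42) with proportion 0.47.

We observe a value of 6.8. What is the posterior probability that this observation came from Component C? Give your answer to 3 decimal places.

Posterior ∝ prior × likelihood, so P(k | x) ∝ π_k f_k(x); normalise over all components.
Evaluate each component's likelihood at the observed value:
  L_A = (1/(0.88·√(2π)))·exp(−(6.8−-0.33)²/(2·0.88²)) = 0.453344·exp(-32.82341) = 2.52e-15
  L_B = (1/(1.07·√(2π)))·exp(−(6.8−4.14)²/(2·1.07²)) = 0.372843·exp(-3.09005) = 0.0169642
  L_C = (1/(0.61·√(2π)))·exp(−(6.8−5.49)²/(2·0.61²)) = 0.654004·exp(-2.30597) = 0.0651796
  L_D = (1/(0.42·√(2π)))·exp(−(6.8−8.33)²/(2·0.42²)) = 0.949863·exp(-6.63520) = 0.00124746
Weight by the priors:
  π_A·L_A = 0.37 × 2.52e-15 = 9.32401e-16
  π_B·L_B = 0.10 × 0.0169642 = 0.00169642
  π_C·L_C = 0.06 × 0.0651796 = 0.00391078
  π_D·L_D = 0.47 × 0.00124746 = 0.000586308
Denominator: 9.32401e-16 + 0.00169642 + 0.00391078 + 0.000586308 = 0.00619351
So the posterior for Component C is 0.00391078 / 0.00619351 ≈ 0.631.

0.631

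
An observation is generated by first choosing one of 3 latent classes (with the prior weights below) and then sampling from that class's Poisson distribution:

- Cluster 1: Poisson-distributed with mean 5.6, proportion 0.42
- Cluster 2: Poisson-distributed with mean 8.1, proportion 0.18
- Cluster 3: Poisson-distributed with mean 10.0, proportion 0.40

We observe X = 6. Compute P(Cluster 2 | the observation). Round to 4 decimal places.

The responsibility of component k is w_k f_k(x) divided by Σ_j w_j f_j(x).
Evaluate each component's likelihood at the observed value:
  p_1 = e^(−5.6)·5.6^6/6! = 0.158397
  p_2 = e^(−8.1)·8.1^6/6! = 0.119067
  p_3 = e^(−10.0)·10.0^6/6! = 0.0630555
Weight by the priors:
  w_1·p_1 = 0.42 × 0.158397 = 0.0665267
  w_2·p_2 = 0.18 × 0.119067 = 0.0214321
  w_3·p_3 = 0.40 × 0.0630555 = 0.0252222
Sum: 0.0665267 + 0.0214321 + 0.0252222 = 0.113181
P(Cluster 2 | data) ≈ 0.1894

0.1894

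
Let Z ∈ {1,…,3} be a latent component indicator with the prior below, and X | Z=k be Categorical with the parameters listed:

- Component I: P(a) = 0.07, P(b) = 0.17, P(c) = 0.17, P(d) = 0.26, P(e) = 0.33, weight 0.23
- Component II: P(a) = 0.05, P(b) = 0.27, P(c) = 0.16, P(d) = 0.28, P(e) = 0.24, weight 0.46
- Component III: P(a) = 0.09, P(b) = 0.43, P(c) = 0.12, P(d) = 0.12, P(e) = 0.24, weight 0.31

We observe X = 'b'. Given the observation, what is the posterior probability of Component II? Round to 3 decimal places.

Posterior ∝ prior × likelihood, so P(k | x) ∝ w_k f_k(x); normalise over all components.
Component likelihoods at x = 'b':
  f_I = P(b | comp) = 0.17
  f_II = P(b | comp) = 0.27
  f_III = P(b | comp) = 0.43
Weight by the priors:
  w_I·f_I = 0.23 × 0.17 = 0.0391
  w_II·f_II = 0.46 × 0.27 = 0.1242
  w_III·f_III = 0.31 × 0.43 = 0.1333
Normaliser: 0.0391 + 0.1242 + 0.1333 = 0.2966
So the posterior for Component II is 0.1242 / 0.2966 ≈ 0.419.

0.419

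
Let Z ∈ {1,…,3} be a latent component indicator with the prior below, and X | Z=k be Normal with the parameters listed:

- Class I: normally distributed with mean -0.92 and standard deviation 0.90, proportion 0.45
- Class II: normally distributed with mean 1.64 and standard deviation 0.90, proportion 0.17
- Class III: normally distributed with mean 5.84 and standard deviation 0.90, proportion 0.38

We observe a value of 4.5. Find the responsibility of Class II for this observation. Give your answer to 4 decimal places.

0.0086

The responsibility of component k is π_k f_k(x) divided by Σ_j π_j f_j(x).
Normal densities:
  f_I = (1/(0.90·√(2π)))·exp(−(4.5−-0.92)²/(2·0.90²)) = 0.443269·exp(-18.13358) = 5.90682e-09
  f_II = (1/(0.90·√(2π)))·exp(−(4.5−1.64)²/(2·0.90²)) = 0.443269·exp(-5.04914) = 0.00284352
  f_III = (1/(0.90·√(2π)))·exp(−(4.5−5.84)²/(2·0.90²)) = 0.443269·exp(-1.10840) = 0.146318
Prior × likelihood for each component:
  π_I·f_I = 0.45 × 5.90682e-09 = 2.65807e-09
  π_II·f_II = 0.17 × 0.00284352 = 0.000483398
  π_III·f_III = 0.38 × 0.146318 = 0.0556008
Marginal: 2.65807e-09 + 0.000483398 + 0.0556008 = 0.0560842
Responsibility of Class II: 0.000483398 / 0.0560842 ≈ 0.0086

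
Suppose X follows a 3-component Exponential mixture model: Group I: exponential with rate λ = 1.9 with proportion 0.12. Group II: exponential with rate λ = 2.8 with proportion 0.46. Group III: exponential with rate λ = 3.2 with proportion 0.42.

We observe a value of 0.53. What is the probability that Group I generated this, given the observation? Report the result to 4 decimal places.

The responsibility of component k is w_k f_k(x) divided by Σ_j w_j f_j(x).
Component likelihoods at x = 0.53:
  L_I = 0.694095
  L_II = 0.634841
  L_III = 0.58693
Weight by the priors:
  w_I·L_I = 0.12 × 0.694095 = 0.0832914
  w_II·L_II = 0.46 × 0.634841 = 0.292027
  w_III·L_III = 0.42 × 0.58693 = 0.246511
Normaliser: 0.0832914 + 0.292027 + 0.246511 = 0.621829
Responsibility of Group I: 0.0832914 / 0.621829 ≈ 0.1339

0.1339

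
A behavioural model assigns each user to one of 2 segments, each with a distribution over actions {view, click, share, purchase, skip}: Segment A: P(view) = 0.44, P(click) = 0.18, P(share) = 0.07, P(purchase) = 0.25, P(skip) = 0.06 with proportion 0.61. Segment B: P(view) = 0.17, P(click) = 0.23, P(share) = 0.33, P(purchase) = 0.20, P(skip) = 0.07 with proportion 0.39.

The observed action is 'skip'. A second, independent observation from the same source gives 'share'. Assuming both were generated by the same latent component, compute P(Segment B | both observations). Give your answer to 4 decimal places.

The responsibility of component k is π_k f_k(x) divided by Σ_j π_j f_j(x).
Since both observations come from the same component, the likelihood for component k is f_k(x₁)·f_k(x₂).
  L_A = [0.06] × [0.07] = 0.0042
  L_B = [0.07] × [0.33] = 0.0231
Weight by the priors:
  π_A·L_A = 0.61 × 0.0042 = 0.002562
  π_B·L_B = 0.39 × 0.0231 = 0.009009
Denominator: 0.002562 + 0.009009 = 0.011571
Responsibility of Segment B: 0.009009 / 0.011571 ≈ 0.7786

0.7786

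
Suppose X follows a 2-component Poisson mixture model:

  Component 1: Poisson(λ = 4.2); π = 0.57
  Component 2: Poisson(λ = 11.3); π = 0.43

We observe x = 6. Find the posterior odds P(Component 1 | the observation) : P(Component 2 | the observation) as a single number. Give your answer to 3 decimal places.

4.236

Since P(k|x) ∝ π_k f_k(x), the posterior odds are π_i f_i(x) / (π_j f_j(x)).
Evaluate each component's likelihood at the observed value:
  p_1 = e^(−4.2)·4.2^6/6! = 0.114321
  p_2 = e^(−11.3)·11.3^6/6! = 0.0357775
Odds = (0.57/0.43) × (0.114321/0.0357775) = 1.32558 × 3.19533 ≈ 4.236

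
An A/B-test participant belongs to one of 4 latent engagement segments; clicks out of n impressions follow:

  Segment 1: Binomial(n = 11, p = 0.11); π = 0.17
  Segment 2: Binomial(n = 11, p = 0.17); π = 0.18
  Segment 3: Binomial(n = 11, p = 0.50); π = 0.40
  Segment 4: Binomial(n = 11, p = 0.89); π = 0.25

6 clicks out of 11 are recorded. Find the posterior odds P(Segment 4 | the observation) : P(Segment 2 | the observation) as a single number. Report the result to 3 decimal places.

Only the two components matter; the odds are (π_i f_i(x)) / (π_j f_j(x)).
Component likelihoods at x = 6 clicks out of 11:
  f_1 = 0.000457034
  f_2 = 0.00439264
  f_3 = 0.225586
  f_4 = 0.00369782
Odds = (0.25/0.18) × (0.00369782/0.00439264) = 1.38889 × 0.84182 ≈ 1.169

1.169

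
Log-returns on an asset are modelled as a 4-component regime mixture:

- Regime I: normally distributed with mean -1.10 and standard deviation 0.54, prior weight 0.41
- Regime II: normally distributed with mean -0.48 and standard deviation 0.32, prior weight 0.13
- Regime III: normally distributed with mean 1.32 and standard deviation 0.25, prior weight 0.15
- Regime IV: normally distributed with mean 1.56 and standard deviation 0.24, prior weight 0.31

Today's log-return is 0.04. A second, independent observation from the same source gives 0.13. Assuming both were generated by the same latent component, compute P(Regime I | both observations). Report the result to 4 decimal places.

0.1703

Posterior ∝ prior × likelihood, so P(k | x) ∝ P(Z=k) f_k(x); normalise over all components.
Since both observations come from the same component, the likelihood for component k is f_k(x₁)·f_k(x₂).
  L_I = [(1/(0.54·√(2π)))·exp(−(0.04−-1.10)²/(2·0.54²)) = 0.738782·exp(-2.22840) = 0.0795677] × [0.0551947] = 0.00439171
  L_II = [(1/(0.32·√(2π)))·exp(−(0.04−-0.48)²/(2·0.32²)) = 1.246695·exp(-1.32031) = 0.332932] × [0.202625] = 0.0674603
  L_III = [(1/(0.25·√(2π)))·exp(−(0.04−1.32)²/(2·0.25²)) = 1.595769·exp(-13.10720) = 3.2403e-06] × [1.91838e-05] = 6.21613e-11
  L_IV = [(1/(0.24·√(2π)))·exp(−(0.04−1.56)²/(2·0.24²)) = 1.662260·exp(-20.05556) = 3.24102e-09] × [3.24784e-08] = 1.05263e-16
Unnormalised posteriors:
  P(Z=I)·L_I = 0.41 × 0.00439171 = 0.0018006
  P(Z=II)·L_II = 0.13 × 0.0674603 = 0.00876984
  P(Z=III)·L_III = 0.15 × 6.21613e-11 = 9.3242e-12
  P(Z=IV)·L_IV = 0.31 × 1.05263e-16 = 3.26316e-17
Normaliser: 0.0018006 + 0.00876984 + 9.3242e-12 + 3.26316e-17 = 0.0105704
P(Regime I | x) = 0.0018006 / 0.0105704 ≈ 0.1703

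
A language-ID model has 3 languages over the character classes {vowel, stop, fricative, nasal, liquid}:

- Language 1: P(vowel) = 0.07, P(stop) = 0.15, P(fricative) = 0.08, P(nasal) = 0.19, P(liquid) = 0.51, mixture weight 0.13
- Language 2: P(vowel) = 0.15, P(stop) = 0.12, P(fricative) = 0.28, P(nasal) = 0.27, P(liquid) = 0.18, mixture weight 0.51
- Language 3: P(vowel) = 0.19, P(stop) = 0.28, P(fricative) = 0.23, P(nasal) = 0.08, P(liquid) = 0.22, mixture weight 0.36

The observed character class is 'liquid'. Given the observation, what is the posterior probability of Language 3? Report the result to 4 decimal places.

The responsibility of component k is P(Z=k) f_k(x) divided by Σ_j P(Z=j) f_j(x).
Component likelihoods at x = 'liquid':
  L_1 = P(liquid | comp) = 0.51
  L_2 = P(liquid | comp) = 0.18
  L_3 = P(liquid | comp) = 0.22
Unnormalised posteriors:
  P(Z=1)·L_1 = 0.13 × 0.51 = 0.0663
  P(Z=2)·L_2 = 0.51 × 0.18 = 0.0918
  P(Z=3)·L_3 = 0.36 × 0.22 = 0.0792
Marginal: 0.0663 + 0.0918 + 0.0792 = 0.2373
P(Language 3 | the observation) ≈ 0.3338

0.3338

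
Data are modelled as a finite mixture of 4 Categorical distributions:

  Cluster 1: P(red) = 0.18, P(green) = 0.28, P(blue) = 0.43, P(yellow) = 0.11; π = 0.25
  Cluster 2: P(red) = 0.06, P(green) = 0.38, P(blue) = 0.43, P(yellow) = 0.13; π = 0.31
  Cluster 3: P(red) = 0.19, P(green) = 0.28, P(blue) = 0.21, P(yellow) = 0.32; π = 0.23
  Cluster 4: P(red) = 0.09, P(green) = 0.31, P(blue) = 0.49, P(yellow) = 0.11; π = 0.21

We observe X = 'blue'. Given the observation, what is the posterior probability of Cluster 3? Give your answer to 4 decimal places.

By Bayes' theorem, P(k | x) = P(Z=k) f_k(x) / Σ_j P(Z=j) f_j(x).
Evaluate each component's likelihood at the observed value:
  f_1 = 0.43
  f_2 = 0.43
  f_3 = 0.21
  f_4 = 0.49
Weight by the priors:
  P(Z=1)·f_1 = 0.25 × 0.43 = 0.1075
  P(Z=2)·f_2 = 0.31 × 0.43 = 0.1333
  P(Z=3)·f_3 = 0.23 × 0.21 = 0.0483
  P(Z=4)·f_4 = 0.21 × 0.49 = 0.1029
Denominator: 0.1075 + 0.1333 + 0.0483 + 0.1029 = 0.392
P(Cluster 3 | x) = 0.0483 / 0.392 ≈ 0.1232

0.1232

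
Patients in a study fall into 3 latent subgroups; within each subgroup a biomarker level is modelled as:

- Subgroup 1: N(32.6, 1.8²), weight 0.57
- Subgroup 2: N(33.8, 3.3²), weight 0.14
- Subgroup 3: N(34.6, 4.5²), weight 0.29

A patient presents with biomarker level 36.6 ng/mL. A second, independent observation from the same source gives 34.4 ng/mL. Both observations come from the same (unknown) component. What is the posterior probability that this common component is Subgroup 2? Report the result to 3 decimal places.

0.286

Apply Bayes' rule: the posterior for each component is proportional to its prior times its likelihood at x.
Since both observations come from the same component, the likelihood for component k is f_k(x₁)·f_k(x₂).
  f_1 = [0.0187631] × [0.134428] = 0.00252229
  f_2 = [0.0843463] × [0.11891] = 0.0100296
  f_3 = [0.0803164] × [0.0885663] = 0.00711333
Prior × likelihood for each component:
  w_1·f_1 = 0.57 × 0.00252229 = 0.00143771
  w_2·f_2 = 0.14 × 0.0100296 = 0.00140414
  w_3·f_3 = 0.29 × 0.00711333 = 0.00206287
Sum: 0.00143771 + 0.00140414 + 0.00206287 = 0.00490472
P(Subgroup 2 | x₁, x₂) ≈ 0.286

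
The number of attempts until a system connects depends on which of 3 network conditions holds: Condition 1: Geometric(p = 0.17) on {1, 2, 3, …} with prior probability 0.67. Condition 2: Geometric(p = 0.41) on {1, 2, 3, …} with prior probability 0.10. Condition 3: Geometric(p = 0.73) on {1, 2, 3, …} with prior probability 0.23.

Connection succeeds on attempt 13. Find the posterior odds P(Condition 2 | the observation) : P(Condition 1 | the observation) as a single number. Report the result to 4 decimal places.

0.0060

The posterior odds equal the prior odds times the likelihood ratio: (π_i/π_j)·(f_i(x)/f_j(x)).
Component likelihoods at x = 13:
  f_1 = 0.17·(1−0.17)^12 = 0.17·0.10689 = 0.0181713
  f_2 = 0.41·(1−0.41)^12 = 0.41·0.0017792 = 0.000729471
  f_3 = 0.73·(1−0.73)^12 = 0.73·1.50095e-07 = 1.09569e-07
7.29471e-05 / 0.0121748 ≈ 0.0060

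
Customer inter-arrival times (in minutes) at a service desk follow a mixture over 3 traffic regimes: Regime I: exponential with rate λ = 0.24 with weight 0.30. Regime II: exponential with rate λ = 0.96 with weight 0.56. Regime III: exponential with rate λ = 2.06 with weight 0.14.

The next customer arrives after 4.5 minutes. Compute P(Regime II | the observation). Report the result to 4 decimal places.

By Bayes' theorem, P(k | x) = P(Z=k) f_k(x) / Σ_j P(Z=j) f_j(x).
Exponential densities:
  f_I = 0.0815029
  f_II = 0.0127679
  f_III = 0.00019407
Prior × likelihood for each component:
  P(Z=I)·f_I = 0.30 × 0.0815029 = 0.0244509
  P(Z=II)·f_II = 0.56 × 0.0127679 = 0.00715002
  P(Z=III)·f_III = 0.14 × 0.00019407 = 2.71697e-05
Sum: 0.0244509 + 0.00715002 + 2.71697e-05 = 0.0316281
P(Regime II | x) ≈ 0.2261

0.2261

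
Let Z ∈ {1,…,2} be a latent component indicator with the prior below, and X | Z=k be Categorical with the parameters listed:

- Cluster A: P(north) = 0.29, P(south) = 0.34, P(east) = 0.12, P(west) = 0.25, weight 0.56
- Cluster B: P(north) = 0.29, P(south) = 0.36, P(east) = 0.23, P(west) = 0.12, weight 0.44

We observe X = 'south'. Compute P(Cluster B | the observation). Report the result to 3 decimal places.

The responsibility of component k is P(Z=k) f_k(x) divided by Σ_j P(Z=j) f_j(x).
Evaluate each component's likelihood at the observed value:
  p_A = P(south | comp) = 0.34
  p_B = P(south | comp) = 0.36
Prior × likelihood for each component:
  P(Z=A)·p_A = 0.56 × 0.34 = 0.1904
  P(Z=B)·p_B = 0.44 × 0.36 = 0.1584
Evidence: 0.1904 + 0.1584 = 0.3488
So the posterior for Cluster B is 0.1584 / 0.3488 ≈ 0.454.

0.454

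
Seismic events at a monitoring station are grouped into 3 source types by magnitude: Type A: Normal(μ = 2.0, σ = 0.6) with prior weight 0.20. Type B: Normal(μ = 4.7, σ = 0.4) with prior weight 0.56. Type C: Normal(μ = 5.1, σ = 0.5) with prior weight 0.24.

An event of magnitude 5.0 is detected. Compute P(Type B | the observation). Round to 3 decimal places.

The responsibility of component k is π_k f_k(x) divided by Σ_j π_j f_j(x).
Component likelihoods at x = 5.0:
  p_A = 2.47787e-06
  p_B = 0.752844
  p_C = 0.782085
Unnormalised posteriors:
  π_A·p_A = 0.20 × 2.47787e-06 = 4.95573e-07
  π_B·p_B = 0.56 × 0.752844 = 0.421592
  π_C·p_C = 0.24 × 0.782085 = 0.1877
Denominator: 4.95573e-07 + 0.421592 + 0.1877 = 0.609293
Responsibility of Type B: 0.421592 / 0.609293 ≈ 0.692

0.692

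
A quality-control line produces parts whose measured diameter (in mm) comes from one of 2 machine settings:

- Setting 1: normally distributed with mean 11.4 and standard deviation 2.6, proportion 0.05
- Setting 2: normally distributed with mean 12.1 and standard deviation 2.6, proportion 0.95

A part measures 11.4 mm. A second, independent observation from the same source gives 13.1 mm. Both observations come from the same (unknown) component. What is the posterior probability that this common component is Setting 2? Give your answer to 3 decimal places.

Posterior ∝ prior × likelihood, so P(k | x) ∝ w_k f_k(x); normalise over all components.
Since both observations come from the same component, the likelihood for component k is f_k(x₁)·f_k(x₂).
  L_1 = [0.153439] × [0.123909] = 0.0190125
  L_2 = [0.147978] × [0.1425] = 0.0210868
Unnormalised posteriors:
  w_1·L_1 = 0.05 × 0.0190125 = 0.000950626
  w_2·L_2 = 0.95 × 0.0210868 = 0.0200325
Marginal: 0.000950626 + 0.0200325 = 0.0209831
Responsibility of Setting 2: 0.0200325 / 0.0209831 ≈ 0.955

0.955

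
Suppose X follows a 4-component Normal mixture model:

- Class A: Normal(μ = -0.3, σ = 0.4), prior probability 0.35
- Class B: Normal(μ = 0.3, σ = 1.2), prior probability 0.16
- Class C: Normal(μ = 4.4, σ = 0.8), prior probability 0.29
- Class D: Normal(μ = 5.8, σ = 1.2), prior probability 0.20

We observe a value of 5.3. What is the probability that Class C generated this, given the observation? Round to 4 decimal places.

Posterior ∝ prior × likelihood, so P(k | x) ∝ π_k f_k(x); normalise over all components.
Evaluate each component's likelihood at the observed value:
  L_A = 2.74152e-43
  L_B = 5.64692e-05
  L_C = 0.264846
  L_D = 0.30481
Multiply by the mixture weights:
  π_A·L_A = 0.35 × 2.74152e-43 = 9.59531e-44
  π_B·L_B = 0.16 × 5.64692e-05 = 9.03507e-06
  π_C·L_C = 0.29 × 0.264846 = 0.0768053
  π_D·L_D = 0.20 × 0.30481 = 0.0609621
Normaliser: 9.59531e-44 + 9.03507e-06 + 0.0768053 + 0.0609621 = 0.137776
P(Class C | the observation) ≈ 0.5575

0.5575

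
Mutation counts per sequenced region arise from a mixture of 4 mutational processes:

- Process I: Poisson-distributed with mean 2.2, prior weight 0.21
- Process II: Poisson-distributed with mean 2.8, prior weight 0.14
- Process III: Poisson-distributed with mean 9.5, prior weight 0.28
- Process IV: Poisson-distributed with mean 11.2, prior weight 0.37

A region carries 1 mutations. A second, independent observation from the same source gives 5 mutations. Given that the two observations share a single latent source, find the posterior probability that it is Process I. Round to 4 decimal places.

0.5383

The responsibility of component k is π_k f_k(x) divided by Σ_j π_j f_j(x).
Since both observations come from the same component, the likelihood for component k is f_k(x₁)·f_k(x₂).
  L_I = [e^(−2.2)·2.2^1/1! = 0.243767] × [0.0475866] = 0.0116
  L_II = [e^(−2.8)·2.8^1/1! = 0.170268] × [0.0872136] = 0.0148497
  L_III = [e^(−9.5)·9.5^1/1! = 0.000711092] × [0.0482658] = 3.43214e-05
  L_IV = [e^(−11.2)·11.2^1/1! = 0.000153151] × [0.0200822] = 3.0756e-06
Unnormalised posteriors:
  π_I·L_I = 0.21 × 0.0116 = 0.00243601
  π_II·L_II = 0.14 × 0.0148497 = 0.00207896
  π_III·L_III = 0.28 × 3.43214e-05 = 9.61e-06
  π_IV·L_IV = 0.37 × 3.0756e-06 = 1.13797e-06
Denominator: 0.00243601 + 0.00207896 + 9.61e-06 + 1.13797e-06 = 0.00452571
P(Process I | x₁, x₂) ≈ 0.5383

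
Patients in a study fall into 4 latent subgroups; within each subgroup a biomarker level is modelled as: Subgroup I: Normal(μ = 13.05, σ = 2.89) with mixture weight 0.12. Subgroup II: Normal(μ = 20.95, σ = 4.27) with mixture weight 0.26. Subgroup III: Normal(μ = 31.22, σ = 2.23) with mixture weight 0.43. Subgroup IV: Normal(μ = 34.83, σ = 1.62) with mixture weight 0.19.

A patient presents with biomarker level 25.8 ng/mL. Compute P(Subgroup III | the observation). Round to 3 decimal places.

0.239

The responsibility of component k is π_k f_k(x) divided by Σ_j π_j f_j(x).
Component likelihoods at x = 25.8 ng/mL:
  f_I = (1/(2.89·√(2π)))·exp(−(25.8−13.05)²/(2·2.89²)) = 0.138042·exp(-9.73183) = 8.19465e-06
  f_II = (1/(4.27·√(2π)))·exp(−(25.8−20.95)²/(2·4.27²)) = 0.093429·exp(-0.64506) = 0.049016
  f_III = (1/(2.23·√(2π)))·exp(−(25.8−31.22)²/(2·2.23²)) = 0.178898·exp(-2.95365) = 0.00932936
  f_IV = (1/(1.62·√(2π)))·exp(−(25.8−34.83)²/(2·1.62²)) = 0.246261·exp(-15.53515) = 4.41128e-08
Prior × likelihood for each component:
  π_I·f_I = 0.12 × 8.19465e-06 = 9.83358e-07
  π_II·f_II = 0.26 × 0.049016 = 0.0127442
  π_III·f_III = 0.43 × 0.00932936 = 0.00401162
  π_IV·f_IV = 0.19 × 4.41128e-08 = 8.38143e-09
Normaliser: 9.83358e-07 + 0.0127442 + 0.00401162 + 8.38143e-09 = 0.0167568
P(Subgroup III | x) = 0.00401162 / 0.0167568 ≈ 0.239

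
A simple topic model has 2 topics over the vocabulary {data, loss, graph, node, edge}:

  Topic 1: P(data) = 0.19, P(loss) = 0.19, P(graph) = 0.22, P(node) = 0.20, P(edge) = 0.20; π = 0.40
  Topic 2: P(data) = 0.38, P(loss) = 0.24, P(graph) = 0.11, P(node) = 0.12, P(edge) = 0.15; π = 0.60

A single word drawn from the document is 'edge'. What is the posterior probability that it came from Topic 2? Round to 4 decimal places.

Posterior ∝ prior × likelihood, so P(k | x) ∝ w_k f_k(x); normalise over all components.
Evaluate each component's likelihood at the observed value:
  L_1 = P(edge | comp) = 0.20
  L_2 = P(edge | comp) = 0.15
Unnormalised posteriors:
  w_1·L_1 = 0.40 × 0.2 = 0.08
  w_2·L_2 = 0.60 × 0.15 = 0.09
Marginal: 0.08 + 0.09 = 0.17
P(Topic 2 | x) ≈ 0.5294

0.5294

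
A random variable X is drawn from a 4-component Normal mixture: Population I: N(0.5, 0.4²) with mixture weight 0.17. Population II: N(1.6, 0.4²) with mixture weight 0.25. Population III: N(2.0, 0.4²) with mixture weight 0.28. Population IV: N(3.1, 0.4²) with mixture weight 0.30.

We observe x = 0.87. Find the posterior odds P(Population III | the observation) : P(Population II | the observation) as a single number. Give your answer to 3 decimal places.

0.110

The posterior odds equal the prior odds times the likelihood ratio: (π_i/π_j)·(f_i(x)/f_j(x)).
Normal densities:
  L_I = 0.65021
  L_II = 0.188631
  L_III = 0.018445
  L_IV = 1.77737e-07
0.00516461 / 0.0471579 ≈ 0.110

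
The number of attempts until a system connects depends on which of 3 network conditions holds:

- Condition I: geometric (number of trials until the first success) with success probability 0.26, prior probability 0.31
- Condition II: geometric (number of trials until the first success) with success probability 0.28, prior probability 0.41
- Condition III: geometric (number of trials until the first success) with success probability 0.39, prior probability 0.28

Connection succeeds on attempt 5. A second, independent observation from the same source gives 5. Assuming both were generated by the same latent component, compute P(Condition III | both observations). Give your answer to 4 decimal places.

0.1626

The responsibility of component k is π_k f_k(x) divided by Σ_j π_j f_j(x).
Since both observations come from the same component, the likelihood for component k is f_k(x₁)·f_k(x₂).
  p_I = [0.0779651] × [0.0779651] = 0.00607856
  p_II = [0.0752468] × [0.0752468] = 0.00566208
  p_III = [0.0539988] × [0.0539988] = 0.00291587
Weight by the priors:
  π_I·p_I = 0.31 × 0.00607856 = 0.00188435
  π_II·p_II = 0.41 × 0.00566208 = 0.00232145
  π_III·p_III = 0.28 × 0.00291587 = 0.000816443
Marginal: 0.00188435 + 0.00232145 + 0.000816443 = 0.00502225
P(Condition III | x) ≈ 0.1626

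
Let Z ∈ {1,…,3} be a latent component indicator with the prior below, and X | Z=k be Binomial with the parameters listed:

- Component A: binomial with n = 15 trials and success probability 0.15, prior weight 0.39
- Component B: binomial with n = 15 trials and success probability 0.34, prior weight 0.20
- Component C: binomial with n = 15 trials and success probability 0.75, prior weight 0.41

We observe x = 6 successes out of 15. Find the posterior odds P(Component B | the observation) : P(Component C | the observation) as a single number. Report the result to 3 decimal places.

The posterior odds equal the prior odds times the likelihood ratio: (P(Z=i)/P(Z=j))·(f_i(x)/f_j(x)).
Component likelihoods at x = 6 successes out of 15:
  p_A = 0.0132045
  p_B = 0.183727
  p_C = 0.00339807
Odds = (0.20/0.41) × (0.183727/0.00339807) = 0.487805 × 54.0681 ≈ 26.375

26.375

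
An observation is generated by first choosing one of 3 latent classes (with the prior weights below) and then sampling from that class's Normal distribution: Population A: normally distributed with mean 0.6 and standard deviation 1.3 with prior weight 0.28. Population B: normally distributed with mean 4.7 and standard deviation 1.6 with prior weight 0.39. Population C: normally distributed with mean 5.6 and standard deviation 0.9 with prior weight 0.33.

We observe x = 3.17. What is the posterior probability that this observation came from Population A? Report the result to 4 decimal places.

The responsibility of component k is π_k f_k(x) divided by Σ_j π_j f_j(x).
Evaluate each component's likelihood at the observed value:
  f_A = (1/(1.3·√(2π)))·exp(−(3.17−0.6)²/(2·1.3²)) = 0.306879·exp(-1.95411) = 0.0434817
  f_B = (1/(1.6·√(2π)))·exp(−(3.17−4.7)²/(2·1.6²)) = 0.249339·exp(-0.45721) = 0.157844
  f_C = (1/(0.9·√(2π)))·exp(−(3.17−5.6)²/(2·0.9²)) = 0.443269·exp(-3.64500) = 0.0115788
Multiply by the mixture weights:
  π_A·f_A = 0.28 × 0.0434817 = 0.0121749
  π_B·f_B = 0.39 × 0.157844 = 0.0615591
  π_C·f_C = 0.33 × 0.0115788 = 0.00382101
Evidence: 0.0121749 + 0.0615591 + 0.00382101 = 0.077555
P(Population A | data) ≈ 0.1570

0.1570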